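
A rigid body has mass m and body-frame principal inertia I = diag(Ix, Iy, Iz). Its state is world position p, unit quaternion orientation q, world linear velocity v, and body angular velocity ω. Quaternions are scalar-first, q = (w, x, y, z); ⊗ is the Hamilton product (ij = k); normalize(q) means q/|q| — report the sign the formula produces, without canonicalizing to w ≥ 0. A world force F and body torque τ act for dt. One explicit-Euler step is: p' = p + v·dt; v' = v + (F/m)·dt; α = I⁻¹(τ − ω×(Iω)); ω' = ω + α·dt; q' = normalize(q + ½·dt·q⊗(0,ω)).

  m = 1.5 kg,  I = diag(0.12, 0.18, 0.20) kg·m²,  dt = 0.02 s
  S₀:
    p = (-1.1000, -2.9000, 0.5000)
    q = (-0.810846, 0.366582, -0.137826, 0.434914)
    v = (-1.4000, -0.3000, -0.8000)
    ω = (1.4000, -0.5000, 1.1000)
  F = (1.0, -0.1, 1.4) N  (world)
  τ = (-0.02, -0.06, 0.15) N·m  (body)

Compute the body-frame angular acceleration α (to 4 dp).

ω×(Iω) gyroscopic = (-0.0110, -0.1232, -0.0420)
(τ − ω×Iω)/I = (-0.0750, 0.3511, 0.9600)

α = (-0.0750, 0.3511, 0.9600)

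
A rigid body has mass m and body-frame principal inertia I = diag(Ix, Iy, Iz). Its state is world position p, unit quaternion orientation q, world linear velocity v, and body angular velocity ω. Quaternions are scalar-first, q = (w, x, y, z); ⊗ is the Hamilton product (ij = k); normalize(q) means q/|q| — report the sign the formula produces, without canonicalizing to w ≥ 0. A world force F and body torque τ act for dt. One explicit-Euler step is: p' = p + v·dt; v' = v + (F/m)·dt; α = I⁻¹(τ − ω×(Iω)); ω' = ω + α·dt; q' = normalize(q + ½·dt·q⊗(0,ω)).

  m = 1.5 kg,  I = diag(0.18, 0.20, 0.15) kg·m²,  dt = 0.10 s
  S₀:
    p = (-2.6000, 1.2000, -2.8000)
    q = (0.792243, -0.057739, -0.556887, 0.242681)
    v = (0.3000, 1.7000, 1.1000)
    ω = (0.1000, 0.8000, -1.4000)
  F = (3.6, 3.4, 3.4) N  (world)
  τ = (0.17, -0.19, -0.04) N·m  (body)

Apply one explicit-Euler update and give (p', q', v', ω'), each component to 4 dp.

p' = (-2.5700, 1.3700, -2.6900)
q' = (0.8291, -0.0244, -0.5263, 0.1871)
v' = (0.5400, 1.9267, 1.3267)
ω' = (0.1633, 0.7071, -1.4277)

a = (2.4000, 2.2667, 2.2667)
p + v·dt = (-2.5700, 1.3700, -2.6900)
new velocity v' = (0.5400, 1.9267, 1.3267)
precession coupling ω×(Iω) = (0.0560, -0.0042, 0.0016)
angular accel α = (0.6333, -0.9290, -0.2773)
ω + α·dt = (0.1633, 0.7071, -1.4277)
Hamilton product q⊗(0,ω) = (0.7910369, 0.6647213, 0.5772279, -1.0996427)
q + ½dt·q⊗(0,ω), renormalized = (0.8291, -0.0244, -0.5263, 0.1871)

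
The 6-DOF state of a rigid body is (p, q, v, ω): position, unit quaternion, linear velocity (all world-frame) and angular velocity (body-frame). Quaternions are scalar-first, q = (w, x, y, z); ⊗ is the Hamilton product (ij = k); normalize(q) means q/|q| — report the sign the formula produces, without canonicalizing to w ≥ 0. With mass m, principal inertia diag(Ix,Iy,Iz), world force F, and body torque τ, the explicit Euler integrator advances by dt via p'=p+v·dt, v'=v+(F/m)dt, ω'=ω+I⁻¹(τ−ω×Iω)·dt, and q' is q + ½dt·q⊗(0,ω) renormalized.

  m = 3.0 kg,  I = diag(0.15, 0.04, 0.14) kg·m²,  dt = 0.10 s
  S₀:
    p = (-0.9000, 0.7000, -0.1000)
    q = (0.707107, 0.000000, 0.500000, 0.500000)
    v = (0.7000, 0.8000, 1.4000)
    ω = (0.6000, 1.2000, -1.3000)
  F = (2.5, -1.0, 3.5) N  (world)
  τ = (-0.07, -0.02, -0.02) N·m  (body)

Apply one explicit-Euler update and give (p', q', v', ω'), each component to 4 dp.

precession coupling ω×(Iω) = (-0.1560, -0.0078, -0.0792)
α = I⁻¹(τ − ω×Iω) = (0.5733, -0.3050, 0.4229)
new body rate ω' = (0.6573, 1.1695, -1.2577)
q⊗(0,ω) = (0.0500000, -0.8257358, 1.1485284, -1.2192391)
updated quaternion q' = (0.7065, -0.0411, 0.5550, 0.4371)
new position p' = (-0.8300, 0.7800, 0.0400)
v + (F/m)dt = (0.7833, 0.7667, 1.5167)

p' = (-0.8300, 0.7800, 0.0400)
q' = (0.7065, -0.0411, 0.5550, 0.4371)
v' = (0.7833, 0.7667, 1.5167)
ω' = (0.6573, 1.1695, -1.2577)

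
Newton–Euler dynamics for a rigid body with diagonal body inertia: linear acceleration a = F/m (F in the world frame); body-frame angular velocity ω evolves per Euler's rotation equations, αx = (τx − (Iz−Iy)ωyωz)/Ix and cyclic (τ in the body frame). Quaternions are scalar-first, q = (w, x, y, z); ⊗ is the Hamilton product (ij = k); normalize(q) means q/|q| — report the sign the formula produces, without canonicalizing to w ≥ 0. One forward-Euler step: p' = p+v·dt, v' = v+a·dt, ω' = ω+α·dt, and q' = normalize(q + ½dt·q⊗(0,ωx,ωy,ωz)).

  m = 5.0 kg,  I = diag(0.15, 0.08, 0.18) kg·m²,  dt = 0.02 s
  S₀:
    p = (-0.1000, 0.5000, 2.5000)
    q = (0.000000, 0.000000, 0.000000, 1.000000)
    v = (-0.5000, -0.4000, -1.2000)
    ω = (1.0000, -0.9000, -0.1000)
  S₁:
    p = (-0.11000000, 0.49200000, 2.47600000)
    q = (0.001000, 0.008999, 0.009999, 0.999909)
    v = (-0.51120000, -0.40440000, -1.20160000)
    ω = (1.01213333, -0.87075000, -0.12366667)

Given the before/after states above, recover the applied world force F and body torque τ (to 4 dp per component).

F = (-2.8000, -1.1000, -0.4000)
τ = (0.1000, 0.1200, -0.1500)

Δv = v₁−v₀ = (-0.01120000, -0.00440000, -0.00160000)
applied force F = (-2.8000, -1.1000, -0.4000)
Δω = ω₁−ω₀ = (0.01213333, 0.02925000, -0.02366667)
τ = I·(Δω/dt) + ω₀×(Iω₀) = (0.1000, 0.1200, -0.1500)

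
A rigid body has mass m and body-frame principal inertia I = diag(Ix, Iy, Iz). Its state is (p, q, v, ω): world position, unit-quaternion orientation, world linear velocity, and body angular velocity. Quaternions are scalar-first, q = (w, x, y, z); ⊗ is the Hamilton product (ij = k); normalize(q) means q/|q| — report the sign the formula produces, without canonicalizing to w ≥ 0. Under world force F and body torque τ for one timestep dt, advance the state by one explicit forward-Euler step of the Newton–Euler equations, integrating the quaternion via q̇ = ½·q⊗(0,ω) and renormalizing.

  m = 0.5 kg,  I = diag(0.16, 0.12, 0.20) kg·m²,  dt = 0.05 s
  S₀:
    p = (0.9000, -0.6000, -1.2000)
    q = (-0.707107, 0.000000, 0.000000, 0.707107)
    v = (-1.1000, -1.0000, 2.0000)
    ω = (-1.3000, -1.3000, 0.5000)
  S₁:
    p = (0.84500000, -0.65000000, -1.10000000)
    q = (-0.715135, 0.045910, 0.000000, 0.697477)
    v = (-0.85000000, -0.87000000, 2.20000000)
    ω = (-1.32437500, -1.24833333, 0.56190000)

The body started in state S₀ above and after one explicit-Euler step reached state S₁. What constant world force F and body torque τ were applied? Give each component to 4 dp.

F = (2.5000, 1.3000, 2.0000)
τ = (-0.1300, 0.1500, 0.1800)

Δω = ω₁−ω₀ = (-0.02437500, 0.05166667, 0.06190000)
precession coupling = (-0.0520, 0.0260, -0.0676)
τ = I·(Δω/dt) + ω₀×(Iω₀) = (-0.1300, 0.1500, 0.1800)
velocity change Δv = (0.25000000, 0.13000000, 0.20000000)
m·(v₁−v₀)/dt = (2.5000, 1.3000, 2.0000)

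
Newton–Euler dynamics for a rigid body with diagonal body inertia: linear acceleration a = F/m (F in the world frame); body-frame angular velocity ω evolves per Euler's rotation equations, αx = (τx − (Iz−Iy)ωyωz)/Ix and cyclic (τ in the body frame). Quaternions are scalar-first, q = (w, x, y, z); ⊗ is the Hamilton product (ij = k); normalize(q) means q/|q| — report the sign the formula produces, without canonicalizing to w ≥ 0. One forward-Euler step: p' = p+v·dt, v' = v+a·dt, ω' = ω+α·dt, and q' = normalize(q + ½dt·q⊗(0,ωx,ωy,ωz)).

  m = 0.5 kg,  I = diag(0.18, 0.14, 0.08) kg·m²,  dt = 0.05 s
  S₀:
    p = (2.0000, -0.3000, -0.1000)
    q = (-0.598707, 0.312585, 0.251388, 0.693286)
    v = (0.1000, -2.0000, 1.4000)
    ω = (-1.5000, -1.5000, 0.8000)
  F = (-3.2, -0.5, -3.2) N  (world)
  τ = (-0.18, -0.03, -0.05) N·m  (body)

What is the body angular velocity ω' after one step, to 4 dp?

ω' = (-1.5700, -1.4679, 0.8250)

gyro term ω×Iω = (0.0720, -0.1200, -0.0900)
(τ − ω×Iω)/I = (-1.4000, 0.6429, 0.5000)
new body rate ω' = (-1.5700, -1.4679, 0.8250)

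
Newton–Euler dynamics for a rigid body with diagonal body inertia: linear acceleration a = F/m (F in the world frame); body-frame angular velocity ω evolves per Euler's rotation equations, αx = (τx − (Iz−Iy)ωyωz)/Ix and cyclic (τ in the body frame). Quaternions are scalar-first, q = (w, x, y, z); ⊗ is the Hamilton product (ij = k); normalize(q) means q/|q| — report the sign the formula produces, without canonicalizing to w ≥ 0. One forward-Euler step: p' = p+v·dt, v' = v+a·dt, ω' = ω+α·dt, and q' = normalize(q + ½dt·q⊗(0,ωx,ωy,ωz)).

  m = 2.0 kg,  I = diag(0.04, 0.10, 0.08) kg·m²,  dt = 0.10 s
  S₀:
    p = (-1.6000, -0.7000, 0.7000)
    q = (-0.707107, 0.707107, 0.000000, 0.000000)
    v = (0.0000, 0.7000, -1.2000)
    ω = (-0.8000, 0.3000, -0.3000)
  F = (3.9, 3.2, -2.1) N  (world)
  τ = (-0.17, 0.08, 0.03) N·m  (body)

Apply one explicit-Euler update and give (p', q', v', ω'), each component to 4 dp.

p' = p + v·dt = (-1.6000, -0.6300, 0.5800)
new velocity v' = (0.1950, 0.8600, -1.3050)
ω×(Iω) gyroscopic = (0.0018, -0.0096, -0.0144)
(τ − ω×Iω)/I = (-4.2950, 0.8960, 0.5550)
new body rate ω' = (-1.2295, 0.3896, -0.2445)
Hamilton product q⊗(0,ω) = (0.5656856, 0.5656856, 0.0000000, 0.4242642)
q + ½dt·q⊗(0,ω), renormalized = (-0.6781, 0.7346, 0.0000, 0.0212)

p' = (-1.6000, -0.6300, 0.5800)
q' = (-0.6781, 0.7346, 0.0000, 0.0212)
v' = (0.1950, 0.8600, -1.3050)
ω' = (-1.2295, 0.3896, -0.2445)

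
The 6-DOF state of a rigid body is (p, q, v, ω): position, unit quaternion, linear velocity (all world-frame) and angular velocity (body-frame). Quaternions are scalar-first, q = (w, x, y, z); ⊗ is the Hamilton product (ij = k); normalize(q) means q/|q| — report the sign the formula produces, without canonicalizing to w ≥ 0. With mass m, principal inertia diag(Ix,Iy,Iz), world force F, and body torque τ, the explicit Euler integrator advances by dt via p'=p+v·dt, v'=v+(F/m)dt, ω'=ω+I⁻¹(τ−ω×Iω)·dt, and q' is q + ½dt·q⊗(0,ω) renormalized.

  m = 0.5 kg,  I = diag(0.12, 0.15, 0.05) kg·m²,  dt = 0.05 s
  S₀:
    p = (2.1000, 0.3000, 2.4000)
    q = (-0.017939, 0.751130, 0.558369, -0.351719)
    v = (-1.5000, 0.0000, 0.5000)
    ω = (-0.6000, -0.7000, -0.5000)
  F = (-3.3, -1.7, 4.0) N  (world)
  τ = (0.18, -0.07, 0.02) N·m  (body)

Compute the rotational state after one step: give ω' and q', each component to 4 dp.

ω' = (-0.5104, -0.7303, -0.4926)
q' = (-0.0013, 0.7380, 0.5732, -0.3561)

precession coupling ω×(Iω) = (-0.0350, 0.0210, 0.0126)
α = I⁻¹(τ − ω×Iω) = (1.7917, -0.6067, 0.1480)
new body rate ω' = (-0.5104, -0.7303, -0.4926)
q⊗(0,ω) = (0.6656768, -0.5146244, 0.5991537, -0.1818001)
q + ½dt·q⊗(0,ω), renormalized = (-0.0013, 0.7380, 0.5732, -0.3561)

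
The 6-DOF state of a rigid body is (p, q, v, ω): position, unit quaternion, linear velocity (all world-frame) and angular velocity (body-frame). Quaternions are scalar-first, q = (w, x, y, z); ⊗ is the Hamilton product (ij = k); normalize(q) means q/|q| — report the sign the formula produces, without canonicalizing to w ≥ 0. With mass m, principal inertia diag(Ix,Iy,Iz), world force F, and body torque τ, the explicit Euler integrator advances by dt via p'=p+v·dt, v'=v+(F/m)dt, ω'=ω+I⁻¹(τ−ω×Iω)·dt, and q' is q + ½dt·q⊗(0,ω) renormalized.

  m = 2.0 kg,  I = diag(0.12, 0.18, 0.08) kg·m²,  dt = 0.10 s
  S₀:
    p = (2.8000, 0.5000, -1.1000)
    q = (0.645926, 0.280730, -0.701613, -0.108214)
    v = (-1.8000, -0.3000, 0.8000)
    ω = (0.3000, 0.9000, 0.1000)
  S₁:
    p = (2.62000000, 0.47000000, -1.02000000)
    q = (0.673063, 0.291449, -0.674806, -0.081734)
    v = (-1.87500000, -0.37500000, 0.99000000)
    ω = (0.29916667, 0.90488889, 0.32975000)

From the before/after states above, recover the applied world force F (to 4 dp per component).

F = (-1.5000, -1.5000, 3.8000)

Δv = v₁−v₀ = (-0.07500000, -0.07500000, 0.19000000)
applied force F = (-1.5000, -1.5000, 3.8000)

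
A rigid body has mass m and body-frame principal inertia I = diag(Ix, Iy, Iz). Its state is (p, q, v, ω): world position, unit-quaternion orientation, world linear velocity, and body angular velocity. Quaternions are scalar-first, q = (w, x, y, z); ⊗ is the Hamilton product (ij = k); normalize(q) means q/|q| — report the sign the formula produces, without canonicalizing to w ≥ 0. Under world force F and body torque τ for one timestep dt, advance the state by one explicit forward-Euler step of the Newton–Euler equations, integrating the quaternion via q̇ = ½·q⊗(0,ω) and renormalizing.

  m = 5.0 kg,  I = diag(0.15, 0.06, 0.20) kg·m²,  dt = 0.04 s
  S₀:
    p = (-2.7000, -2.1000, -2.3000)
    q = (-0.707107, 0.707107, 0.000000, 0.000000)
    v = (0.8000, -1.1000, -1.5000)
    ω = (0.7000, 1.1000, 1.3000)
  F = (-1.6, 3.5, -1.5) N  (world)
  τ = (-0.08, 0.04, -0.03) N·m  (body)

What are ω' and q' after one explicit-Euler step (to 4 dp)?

angular accel α = (-1.8680, 1.4250, 0.1965)
ω' = ω + α·dt = (0.6253, 1.1570, 1.3079)
Hamilton product q⊗(0,ω) = (-0.4949749, -0.4949749, -1.6970568, -0.1414214)
updated quaternion q' = (-0.7165, 0.6967, -0.0339, -0.0028)

ω' = (0.6253, 1.1570, 1.3079)
q' = (-0.7165, 0.6967, -0.0339, -0.0028)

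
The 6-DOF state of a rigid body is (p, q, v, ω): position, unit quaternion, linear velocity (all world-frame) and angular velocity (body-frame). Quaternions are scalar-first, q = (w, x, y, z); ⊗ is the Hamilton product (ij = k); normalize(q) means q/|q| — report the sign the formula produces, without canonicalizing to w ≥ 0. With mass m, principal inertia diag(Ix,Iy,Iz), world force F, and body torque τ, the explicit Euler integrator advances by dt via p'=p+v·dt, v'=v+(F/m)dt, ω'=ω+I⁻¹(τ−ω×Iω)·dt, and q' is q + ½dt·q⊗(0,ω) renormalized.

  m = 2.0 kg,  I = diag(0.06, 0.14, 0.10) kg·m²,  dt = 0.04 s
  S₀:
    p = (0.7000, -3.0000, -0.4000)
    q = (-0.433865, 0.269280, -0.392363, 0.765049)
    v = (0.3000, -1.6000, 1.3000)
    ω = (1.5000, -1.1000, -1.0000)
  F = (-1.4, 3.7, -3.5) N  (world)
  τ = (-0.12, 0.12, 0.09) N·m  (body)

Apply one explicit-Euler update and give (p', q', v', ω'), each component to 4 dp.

p' = (0.7120, -3.0640, -0.3480)
q' = (-0.4349, 0.2807, -0.3542, 0.7789)
v' = (0.2720, -1.5260, 1.2300)
ω' = (1.4493, -1.0829, -0.9112)

a = (-0.7000, 1.8500, -1.7500)
p' = p + v·dt = (0.7120, -3.0640, -0.3480)
v + (F/m)dt = (0.2720, -1.5260, 1.2300)
angular accel α = (-1.2667, 0.4286, 2.2200)
ω + α·dt = (1.4493, -1.0829, -0.9112)
2q̇ = q⊗(0,ω) = (-0.0704703, 0.5831194, 1.8941050, 0.7262015)
q' = normalize(q + ½dt·q⊗(0,ω)) = (-0.4349, 0.2807, -0.3542, 0.7789)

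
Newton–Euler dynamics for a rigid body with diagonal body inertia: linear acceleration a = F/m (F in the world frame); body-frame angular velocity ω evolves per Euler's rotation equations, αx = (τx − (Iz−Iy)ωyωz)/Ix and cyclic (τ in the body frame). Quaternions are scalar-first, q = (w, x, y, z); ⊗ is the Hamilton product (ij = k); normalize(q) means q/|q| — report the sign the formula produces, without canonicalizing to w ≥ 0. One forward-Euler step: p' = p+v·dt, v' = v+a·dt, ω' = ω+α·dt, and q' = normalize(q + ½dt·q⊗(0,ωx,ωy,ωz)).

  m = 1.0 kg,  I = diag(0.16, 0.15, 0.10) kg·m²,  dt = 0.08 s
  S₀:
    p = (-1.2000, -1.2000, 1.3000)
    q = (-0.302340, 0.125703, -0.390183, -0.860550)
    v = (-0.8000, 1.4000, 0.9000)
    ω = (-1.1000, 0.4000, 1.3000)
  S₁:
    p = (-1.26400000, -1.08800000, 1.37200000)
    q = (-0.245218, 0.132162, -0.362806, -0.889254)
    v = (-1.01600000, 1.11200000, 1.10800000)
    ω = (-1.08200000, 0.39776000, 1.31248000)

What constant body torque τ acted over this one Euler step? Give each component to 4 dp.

rate change Δω = (0.01800000, -0.00224000, 0.01248000)
τ = I·(Δω/dt) + ω₀×(Iω₀) = (0.0100, -0.0900, 0.0200)

τ = (0.0100, -0.0900, 0.0200)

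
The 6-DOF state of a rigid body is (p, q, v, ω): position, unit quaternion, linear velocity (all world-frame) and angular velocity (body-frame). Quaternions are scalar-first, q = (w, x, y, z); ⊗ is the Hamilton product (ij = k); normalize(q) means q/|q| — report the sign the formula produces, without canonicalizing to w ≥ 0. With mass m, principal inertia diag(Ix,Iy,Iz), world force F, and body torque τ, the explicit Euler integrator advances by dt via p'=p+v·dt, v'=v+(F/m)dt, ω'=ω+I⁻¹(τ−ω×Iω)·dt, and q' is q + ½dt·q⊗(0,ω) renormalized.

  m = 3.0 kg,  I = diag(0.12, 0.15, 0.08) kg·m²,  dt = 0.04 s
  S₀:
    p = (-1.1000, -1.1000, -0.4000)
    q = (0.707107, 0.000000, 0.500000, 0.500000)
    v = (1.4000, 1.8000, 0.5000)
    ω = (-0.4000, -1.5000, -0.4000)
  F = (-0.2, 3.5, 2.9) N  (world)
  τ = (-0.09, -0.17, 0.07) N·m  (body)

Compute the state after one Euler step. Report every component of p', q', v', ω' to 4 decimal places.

a = F/m = (-0.0667, 1.1667, 0.9667)
new position p' = (-1.0440, -1.0280, -0.3800)
v' = v + a·dt = (1.3973, 1.8467, 0.5387)
angular accel α = (-0.4000, -1.1760, 0.6500)
new body rate ω' = (-0.4160, -1.5470, -0.3740)
q⊗(0,ω) = (0.9500000, 0.2671572, -1.2606605, -0.0828428)
updated quaternion q' = (0.7257, 0.0053, 0.4745, 0.4981)

p' = (-1.0440, -1.0280, -0.3800)
q' = (0.7257, 0.0053, 0.4745, 0.4981)
v' = (1.3973, 1.8467, 0.5387)
ω' = (-0.4160, -1.5470, -0.3740)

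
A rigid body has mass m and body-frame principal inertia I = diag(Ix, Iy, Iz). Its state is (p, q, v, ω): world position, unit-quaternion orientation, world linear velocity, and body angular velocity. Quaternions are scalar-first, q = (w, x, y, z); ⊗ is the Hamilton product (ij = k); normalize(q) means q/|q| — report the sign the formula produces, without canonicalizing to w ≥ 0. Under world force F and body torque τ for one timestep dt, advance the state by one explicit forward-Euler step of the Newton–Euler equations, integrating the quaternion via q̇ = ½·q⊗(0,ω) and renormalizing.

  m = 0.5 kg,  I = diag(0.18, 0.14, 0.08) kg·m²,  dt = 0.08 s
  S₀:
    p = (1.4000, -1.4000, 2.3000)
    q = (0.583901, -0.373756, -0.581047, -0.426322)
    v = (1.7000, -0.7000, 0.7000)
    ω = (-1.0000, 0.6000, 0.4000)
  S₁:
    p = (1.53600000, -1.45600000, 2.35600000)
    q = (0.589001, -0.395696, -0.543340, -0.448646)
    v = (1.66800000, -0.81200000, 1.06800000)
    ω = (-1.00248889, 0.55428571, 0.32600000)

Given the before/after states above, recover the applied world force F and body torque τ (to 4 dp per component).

ω₁ − ω₀ = (-0.00248889, -0.04571429, -0.07400000)
I·α + gyro = (-0.0200, -0.1200, -0.0500)
v₁ − v₀ = (-0.03200000, -0.11200000, 0.36800000)
F = m·Δv/dt = (-0.2000, -0.7000, 2.3000)

F = (-0.2000, -0.7000, 2.3000)
τ = (-0.0200, -0.1200, -0.0500)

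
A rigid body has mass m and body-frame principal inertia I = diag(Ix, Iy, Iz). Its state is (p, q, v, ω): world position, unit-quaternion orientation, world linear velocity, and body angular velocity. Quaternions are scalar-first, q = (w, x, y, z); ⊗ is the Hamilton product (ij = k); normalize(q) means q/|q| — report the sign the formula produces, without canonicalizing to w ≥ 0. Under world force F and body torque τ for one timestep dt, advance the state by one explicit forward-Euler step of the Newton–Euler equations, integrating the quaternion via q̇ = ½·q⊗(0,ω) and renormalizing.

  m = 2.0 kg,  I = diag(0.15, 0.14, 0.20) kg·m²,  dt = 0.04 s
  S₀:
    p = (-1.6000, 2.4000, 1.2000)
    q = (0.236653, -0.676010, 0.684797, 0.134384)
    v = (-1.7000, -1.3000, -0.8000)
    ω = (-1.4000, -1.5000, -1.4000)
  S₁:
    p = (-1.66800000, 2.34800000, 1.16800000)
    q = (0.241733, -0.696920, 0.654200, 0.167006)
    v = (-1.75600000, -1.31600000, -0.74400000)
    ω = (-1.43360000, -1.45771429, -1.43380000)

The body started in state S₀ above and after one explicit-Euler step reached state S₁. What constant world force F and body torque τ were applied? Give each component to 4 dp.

v₁ − v₀ = (-0.05600000, -0.01600000, 0.05600000)
F = m·Δv/dt = (-2.8000, -0.8000, 2.8000)
Δω = ω₁−ω₀ = (-0.03360000, 0.04228571, -0.03380000)
applied torque τ = (0.0000, 0.0500, -0.1900)

F = (-2.8000, -0.8000, 2.8000)
τ = (0.0000, 0.0500, -0.1900)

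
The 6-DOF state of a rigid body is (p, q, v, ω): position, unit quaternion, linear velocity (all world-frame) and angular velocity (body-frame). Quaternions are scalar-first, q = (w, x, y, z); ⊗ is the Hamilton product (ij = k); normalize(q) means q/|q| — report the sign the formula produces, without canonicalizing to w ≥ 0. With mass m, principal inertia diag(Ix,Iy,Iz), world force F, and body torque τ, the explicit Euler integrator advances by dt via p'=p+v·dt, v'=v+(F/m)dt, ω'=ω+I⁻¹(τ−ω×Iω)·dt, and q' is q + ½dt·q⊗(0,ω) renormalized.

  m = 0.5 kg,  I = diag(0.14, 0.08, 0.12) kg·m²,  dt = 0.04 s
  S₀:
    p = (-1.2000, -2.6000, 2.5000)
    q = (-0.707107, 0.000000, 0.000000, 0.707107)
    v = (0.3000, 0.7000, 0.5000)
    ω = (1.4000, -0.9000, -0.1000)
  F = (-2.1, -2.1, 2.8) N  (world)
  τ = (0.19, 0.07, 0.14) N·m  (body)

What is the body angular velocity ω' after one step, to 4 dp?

ω×(Iω) gyroscopic = (0.0036, -0.0028, 0.0756)
(τ − ω×Iω)/I = (1.3314, 0.9100, 0.5367)
ω' = ω + α·dt = (1.4533, -0.8636, -0.0785)

ω' = (1.4533, -0.8636, -0.0785)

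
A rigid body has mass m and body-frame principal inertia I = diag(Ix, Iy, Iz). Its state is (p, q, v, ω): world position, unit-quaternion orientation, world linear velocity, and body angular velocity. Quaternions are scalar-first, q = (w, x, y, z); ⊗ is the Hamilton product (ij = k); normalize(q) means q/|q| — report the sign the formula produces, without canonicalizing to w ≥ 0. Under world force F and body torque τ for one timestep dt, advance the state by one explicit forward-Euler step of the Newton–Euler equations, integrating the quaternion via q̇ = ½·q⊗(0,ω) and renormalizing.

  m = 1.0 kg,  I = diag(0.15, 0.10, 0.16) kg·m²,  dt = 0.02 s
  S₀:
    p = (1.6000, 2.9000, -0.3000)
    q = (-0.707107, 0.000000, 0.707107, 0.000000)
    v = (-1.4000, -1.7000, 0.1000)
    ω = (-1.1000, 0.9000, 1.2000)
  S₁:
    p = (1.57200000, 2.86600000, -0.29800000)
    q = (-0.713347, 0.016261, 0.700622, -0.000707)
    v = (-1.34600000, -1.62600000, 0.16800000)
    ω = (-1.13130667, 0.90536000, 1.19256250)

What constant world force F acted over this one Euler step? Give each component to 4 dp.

v₁ − v₀ = (0.05400000, 0.07400000, 0.06800000)
m·(v₁−v₀)/dt = (2.7000, 3.7000, 3.4000)

F = (2.7000, 3.7000, 3.4000)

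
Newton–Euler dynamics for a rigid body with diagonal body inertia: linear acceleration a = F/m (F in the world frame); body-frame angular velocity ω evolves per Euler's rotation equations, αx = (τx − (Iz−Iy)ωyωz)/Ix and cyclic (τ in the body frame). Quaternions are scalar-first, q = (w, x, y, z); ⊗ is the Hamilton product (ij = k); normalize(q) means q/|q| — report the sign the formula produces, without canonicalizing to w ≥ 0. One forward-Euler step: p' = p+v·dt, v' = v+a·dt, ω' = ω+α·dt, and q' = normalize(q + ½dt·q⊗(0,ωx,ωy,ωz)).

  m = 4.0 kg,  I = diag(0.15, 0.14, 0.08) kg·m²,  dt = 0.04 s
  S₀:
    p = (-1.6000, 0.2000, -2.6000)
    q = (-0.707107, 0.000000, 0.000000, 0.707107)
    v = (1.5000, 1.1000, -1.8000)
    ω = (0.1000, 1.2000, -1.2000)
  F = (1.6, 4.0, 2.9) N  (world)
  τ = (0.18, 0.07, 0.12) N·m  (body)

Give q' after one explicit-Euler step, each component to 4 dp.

q⊗(0,ω) = (0.8485284, -0.9192391, -0.7778177, 0.8485284)
q' = normalize(q + ½dt·q⊗(0,ω)) = (-0.6897, -0.0184, -0.0155, 0.7237)

q' = (-0.6897, -0.0184, -0.0155, 0.7237)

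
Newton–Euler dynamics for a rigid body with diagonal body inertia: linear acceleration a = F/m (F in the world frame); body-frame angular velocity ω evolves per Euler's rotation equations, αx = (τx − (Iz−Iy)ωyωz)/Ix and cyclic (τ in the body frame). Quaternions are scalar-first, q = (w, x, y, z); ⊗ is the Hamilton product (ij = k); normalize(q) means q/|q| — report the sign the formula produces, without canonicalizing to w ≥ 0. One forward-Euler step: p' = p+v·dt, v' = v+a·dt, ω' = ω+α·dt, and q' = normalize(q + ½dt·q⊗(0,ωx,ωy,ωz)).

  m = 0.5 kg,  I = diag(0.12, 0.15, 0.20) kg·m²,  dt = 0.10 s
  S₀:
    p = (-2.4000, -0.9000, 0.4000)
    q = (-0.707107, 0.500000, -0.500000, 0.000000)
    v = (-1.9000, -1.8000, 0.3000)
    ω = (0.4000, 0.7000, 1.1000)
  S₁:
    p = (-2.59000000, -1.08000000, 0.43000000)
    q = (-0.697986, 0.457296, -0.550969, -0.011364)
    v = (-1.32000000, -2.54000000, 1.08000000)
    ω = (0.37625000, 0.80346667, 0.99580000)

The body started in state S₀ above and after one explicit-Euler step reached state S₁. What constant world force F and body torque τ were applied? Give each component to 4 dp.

v₁ − v₀ = (0.58000000, -0.74000000, 0.78000000)
F = m·Δv/dt = (2.9000, -3.7000, 3.9000)
ω₁ − ω₀ = (-0.02375000, 0.10346667, -0.10420000)
τ = I·(Δω/dt) + ω₀×(Iω₀) = (0.0100, 0.1200, -0.2000)

F = (2.9000, -3.7000, 3.9000)
τ = (0.0100, 0.1200, -0.2000)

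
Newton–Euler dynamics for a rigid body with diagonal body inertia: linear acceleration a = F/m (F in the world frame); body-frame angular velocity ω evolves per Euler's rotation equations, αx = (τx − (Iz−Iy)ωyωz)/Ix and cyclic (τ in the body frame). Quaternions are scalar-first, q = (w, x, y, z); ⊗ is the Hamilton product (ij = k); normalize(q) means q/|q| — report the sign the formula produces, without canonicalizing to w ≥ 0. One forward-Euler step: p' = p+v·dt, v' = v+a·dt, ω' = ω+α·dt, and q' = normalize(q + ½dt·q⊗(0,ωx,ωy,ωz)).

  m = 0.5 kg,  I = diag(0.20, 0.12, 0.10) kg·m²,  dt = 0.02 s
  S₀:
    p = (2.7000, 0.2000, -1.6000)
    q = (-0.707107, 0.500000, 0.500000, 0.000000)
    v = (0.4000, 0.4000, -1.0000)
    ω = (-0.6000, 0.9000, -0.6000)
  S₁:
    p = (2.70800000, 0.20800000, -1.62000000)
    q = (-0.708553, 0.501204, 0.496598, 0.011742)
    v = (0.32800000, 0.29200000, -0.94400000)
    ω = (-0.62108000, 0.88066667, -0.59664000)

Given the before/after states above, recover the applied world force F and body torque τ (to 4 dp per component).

F = (-1.8000, -2.7000, 1.4000)
τ = (-0.2000, -0.0800, 0.0600)

rate change Δω = (-0.02108000, -0.01933333, 0.00336000)
precession coupling = (0.0108, 0.0360, 0.0432)
τ = I·(Δω/dt) + ω₀×(Iω₀) = (-0.2000, -0.0800, 0.0600)
Δv = v₁−v₀ = (-0.07200000, -0.10800000, 0.05600000)
applied force F = (-1.8000, -2.7000, 1.4000)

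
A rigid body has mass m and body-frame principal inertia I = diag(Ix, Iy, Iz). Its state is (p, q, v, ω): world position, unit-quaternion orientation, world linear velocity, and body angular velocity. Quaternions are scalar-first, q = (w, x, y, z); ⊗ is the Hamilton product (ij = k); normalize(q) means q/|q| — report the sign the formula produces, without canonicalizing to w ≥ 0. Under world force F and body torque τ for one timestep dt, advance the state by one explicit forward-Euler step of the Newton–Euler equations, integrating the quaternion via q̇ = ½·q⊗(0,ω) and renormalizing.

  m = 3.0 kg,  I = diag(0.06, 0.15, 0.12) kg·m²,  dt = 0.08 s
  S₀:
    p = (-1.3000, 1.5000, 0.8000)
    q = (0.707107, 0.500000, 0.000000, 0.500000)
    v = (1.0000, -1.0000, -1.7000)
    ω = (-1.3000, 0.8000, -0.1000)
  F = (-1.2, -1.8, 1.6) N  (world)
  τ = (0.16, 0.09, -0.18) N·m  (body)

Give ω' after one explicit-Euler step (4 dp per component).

precession coupling ω×(Iω) = (0.0024, -0.0078, -0.0936)
angular accel α = (2.6267, 0.6520, -0.7200)
ω + α·dt = (-1.0899, 0.8522, -0.1576)

ω' = (-1.0899, 0.8522, -0.1576)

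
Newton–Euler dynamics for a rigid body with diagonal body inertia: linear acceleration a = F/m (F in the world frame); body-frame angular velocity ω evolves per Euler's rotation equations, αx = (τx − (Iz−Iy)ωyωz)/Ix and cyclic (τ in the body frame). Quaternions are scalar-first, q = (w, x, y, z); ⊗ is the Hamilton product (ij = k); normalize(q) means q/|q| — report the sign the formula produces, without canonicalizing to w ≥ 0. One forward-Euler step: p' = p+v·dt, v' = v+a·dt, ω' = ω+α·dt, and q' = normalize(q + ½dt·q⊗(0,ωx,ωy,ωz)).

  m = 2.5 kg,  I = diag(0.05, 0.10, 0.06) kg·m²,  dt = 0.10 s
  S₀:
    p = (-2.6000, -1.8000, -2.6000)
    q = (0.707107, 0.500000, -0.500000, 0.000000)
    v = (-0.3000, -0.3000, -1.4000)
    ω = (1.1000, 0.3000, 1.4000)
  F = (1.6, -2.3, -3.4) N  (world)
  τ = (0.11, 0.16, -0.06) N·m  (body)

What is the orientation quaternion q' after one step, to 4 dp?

2q̇ = q⊗(0,ω) = (-0.4000000, 0.0778177, -0.4878679, 1.6899498)
updated quaternion q' = (0.6843, 0.5018, -0.5223, 0.0842)

q' = (0.6843, 0.5018, -0.5223, 0.0842)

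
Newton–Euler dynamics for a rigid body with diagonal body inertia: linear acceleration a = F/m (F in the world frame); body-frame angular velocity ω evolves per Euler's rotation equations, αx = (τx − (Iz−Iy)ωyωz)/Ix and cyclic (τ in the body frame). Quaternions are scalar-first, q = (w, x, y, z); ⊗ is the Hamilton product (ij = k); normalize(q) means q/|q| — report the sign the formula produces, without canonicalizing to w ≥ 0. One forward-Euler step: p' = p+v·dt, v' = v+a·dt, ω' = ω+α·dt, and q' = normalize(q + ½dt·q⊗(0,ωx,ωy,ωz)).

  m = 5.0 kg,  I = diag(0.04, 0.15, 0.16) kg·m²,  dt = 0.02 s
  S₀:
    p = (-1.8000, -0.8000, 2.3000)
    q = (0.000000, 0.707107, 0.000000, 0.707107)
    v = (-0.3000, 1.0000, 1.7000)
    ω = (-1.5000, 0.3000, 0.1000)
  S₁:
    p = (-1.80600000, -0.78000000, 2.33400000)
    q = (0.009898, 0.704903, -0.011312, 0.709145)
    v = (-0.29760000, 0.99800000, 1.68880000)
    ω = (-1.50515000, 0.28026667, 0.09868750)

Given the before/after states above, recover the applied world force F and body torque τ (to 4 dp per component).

F = (0.6000, -0.5000, -2.8000)
τ = (-0.0100, -0.1300, -0.0600)

velocity change Δv = (0.00240000, -0.00200000, -0.01120000)
applied force F = (0.6000, -0.5000, -2.8000)
rate change Δω = (-0.00515000, -0.01973333, -0.00131250)
gyro term ω₀×Iω₀ = (0.0003, 0.0180, -0.0495)
τ = I·(Δω/dt) + ω₀×(Iω₀) = (-0.0100, -0.1300, -0.0600)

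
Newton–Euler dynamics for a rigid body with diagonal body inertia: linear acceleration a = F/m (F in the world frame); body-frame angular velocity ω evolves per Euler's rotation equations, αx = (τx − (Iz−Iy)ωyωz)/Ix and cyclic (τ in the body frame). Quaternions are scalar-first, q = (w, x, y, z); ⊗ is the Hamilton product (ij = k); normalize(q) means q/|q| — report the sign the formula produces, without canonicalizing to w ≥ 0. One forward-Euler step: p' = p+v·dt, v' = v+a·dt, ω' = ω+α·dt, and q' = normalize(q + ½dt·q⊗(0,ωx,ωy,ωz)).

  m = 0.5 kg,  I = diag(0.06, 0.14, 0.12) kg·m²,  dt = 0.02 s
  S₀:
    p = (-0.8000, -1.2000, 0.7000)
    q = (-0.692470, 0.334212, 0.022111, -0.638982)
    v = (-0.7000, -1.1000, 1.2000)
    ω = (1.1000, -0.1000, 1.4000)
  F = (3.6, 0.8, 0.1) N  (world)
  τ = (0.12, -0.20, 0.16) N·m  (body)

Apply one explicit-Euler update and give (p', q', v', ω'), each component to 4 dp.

p' = (-0.8140, -1.2220, 0.7240)
q' = (-0.6871, 0.3262, 0.0111, -0.6492)
v' = (-0.5560, -1.0680, 1.2040)
ω' = (1.1391, -0.1154, 1.4281)

p + v·dt = (-0.8140, -1.2220, 0.7240)
v + (F/m)dt = (-0.5560, -1.0680, 1.2040)
α = I⁻¹(τ − ω×Iω) = (1.9533, -0.7686, 1.4067)
ω + α·dt = (1.1391, -0.1154, 1.4281)
2q̇ = q⊗(0,ω) = (0.5291527, -0.7946598, -1.1015300, -1.0272013)
q' = normalize(q + ½dt·q⊗(0,ω)) = (-0.6871, 0.3262, 0.0111, -0.6492)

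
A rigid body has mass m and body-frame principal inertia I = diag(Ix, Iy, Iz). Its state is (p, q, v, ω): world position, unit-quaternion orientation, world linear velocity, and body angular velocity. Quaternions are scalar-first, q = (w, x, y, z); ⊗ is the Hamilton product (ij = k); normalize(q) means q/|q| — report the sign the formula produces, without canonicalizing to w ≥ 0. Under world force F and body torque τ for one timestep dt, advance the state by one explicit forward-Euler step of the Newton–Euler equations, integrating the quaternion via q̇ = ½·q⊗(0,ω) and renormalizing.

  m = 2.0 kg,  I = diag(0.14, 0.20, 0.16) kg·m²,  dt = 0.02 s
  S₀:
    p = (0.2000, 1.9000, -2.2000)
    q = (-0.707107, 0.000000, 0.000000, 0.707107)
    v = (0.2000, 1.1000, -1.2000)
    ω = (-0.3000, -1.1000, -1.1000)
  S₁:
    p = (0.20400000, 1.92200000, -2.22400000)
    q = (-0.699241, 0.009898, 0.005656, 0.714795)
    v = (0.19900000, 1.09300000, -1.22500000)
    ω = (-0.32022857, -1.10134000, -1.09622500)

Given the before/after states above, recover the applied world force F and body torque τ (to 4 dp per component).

Δω = ω₁−ω₀ = (-0.02022857, -0.00134000, 0.00377500)
applied torque τ = (-0.1900, -0.0200, 0.0500)
Δv = v₁−v₀ = (-0.00100000, -0.00700000, -0.02500000)
F = m·Δv/dt = (-0.1000, -0.7000, -2.5000)

F = (-0.1000, -0.7000, -2.5000)
τ = (-0.1900, -0.0200, 0.0500)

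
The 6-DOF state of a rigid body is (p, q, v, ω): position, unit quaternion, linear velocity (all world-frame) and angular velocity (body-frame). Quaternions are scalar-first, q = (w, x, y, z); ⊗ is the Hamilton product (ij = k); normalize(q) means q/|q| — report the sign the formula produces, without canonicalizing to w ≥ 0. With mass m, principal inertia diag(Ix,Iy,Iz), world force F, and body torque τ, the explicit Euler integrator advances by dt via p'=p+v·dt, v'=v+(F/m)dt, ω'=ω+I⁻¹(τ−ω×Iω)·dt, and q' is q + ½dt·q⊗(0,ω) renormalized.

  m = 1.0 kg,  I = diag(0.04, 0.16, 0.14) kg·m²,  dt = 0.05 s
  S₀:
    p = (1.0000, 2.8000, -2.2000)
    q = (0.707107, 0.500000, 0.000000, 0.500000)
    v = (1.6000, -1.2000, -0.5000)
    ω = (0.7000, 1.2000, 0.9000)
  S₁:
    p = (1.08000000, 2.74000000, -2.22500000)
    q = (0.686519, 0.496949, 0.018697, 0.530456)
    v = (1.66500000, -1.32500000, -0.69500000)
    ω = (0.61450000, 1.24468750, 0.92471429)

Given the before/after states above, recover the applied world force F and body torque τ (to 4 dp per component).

F = (1.3000, -2.5000, -3.9000)
τ = (-0.0900, 0.0800, 0.1700)

Δv = v₁−v₀ = (0.06500000, -0.12500000, -0.19500000)
m·(v₁−v₀)/dt = (1.3000, -2.5000, -3.9000)
ω₁ − ω₀ = (-0.08550000, 0.04468750, 0.02471429)
I·α + gyro = (-0.0900, 0.0800, 0.1700)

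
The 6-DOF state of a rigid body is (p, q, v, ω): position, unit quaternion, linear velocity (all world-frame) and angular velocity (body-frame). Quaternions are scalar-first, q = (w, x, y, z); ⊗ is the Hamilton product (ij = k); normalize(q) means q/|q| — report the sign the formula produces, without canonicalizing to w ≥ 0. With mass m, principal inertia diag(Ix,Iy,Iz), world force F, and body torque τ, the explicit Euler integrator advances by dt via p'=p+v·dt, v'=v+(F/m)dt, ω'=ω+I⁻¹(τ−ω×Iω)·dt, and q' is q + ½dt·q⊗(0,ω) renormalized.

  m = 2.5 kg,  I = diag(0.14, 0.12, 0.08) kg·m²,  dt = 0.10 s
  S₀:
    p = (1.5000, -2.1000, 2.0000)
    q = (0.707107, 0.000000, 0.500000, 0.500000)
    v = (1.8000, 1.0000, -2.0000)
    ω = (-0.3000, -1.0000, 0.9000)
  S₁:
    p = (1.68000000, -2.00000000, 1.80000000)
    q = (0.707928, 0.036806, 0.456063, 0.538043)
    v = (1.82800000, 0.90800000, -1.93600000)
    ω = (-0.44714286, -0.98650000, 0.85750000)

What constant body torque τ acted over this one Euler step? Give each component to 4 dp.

Δω = ω₁−ω₀ = (-0.14714286, 0.01350000, -0.04250000)
τ = I·(Δω/dt) + ω₀×(Iω₀) = (-0.1700, 0.0000, -0.0400)

τ = (-0.1700, 0.0000, -0.0400)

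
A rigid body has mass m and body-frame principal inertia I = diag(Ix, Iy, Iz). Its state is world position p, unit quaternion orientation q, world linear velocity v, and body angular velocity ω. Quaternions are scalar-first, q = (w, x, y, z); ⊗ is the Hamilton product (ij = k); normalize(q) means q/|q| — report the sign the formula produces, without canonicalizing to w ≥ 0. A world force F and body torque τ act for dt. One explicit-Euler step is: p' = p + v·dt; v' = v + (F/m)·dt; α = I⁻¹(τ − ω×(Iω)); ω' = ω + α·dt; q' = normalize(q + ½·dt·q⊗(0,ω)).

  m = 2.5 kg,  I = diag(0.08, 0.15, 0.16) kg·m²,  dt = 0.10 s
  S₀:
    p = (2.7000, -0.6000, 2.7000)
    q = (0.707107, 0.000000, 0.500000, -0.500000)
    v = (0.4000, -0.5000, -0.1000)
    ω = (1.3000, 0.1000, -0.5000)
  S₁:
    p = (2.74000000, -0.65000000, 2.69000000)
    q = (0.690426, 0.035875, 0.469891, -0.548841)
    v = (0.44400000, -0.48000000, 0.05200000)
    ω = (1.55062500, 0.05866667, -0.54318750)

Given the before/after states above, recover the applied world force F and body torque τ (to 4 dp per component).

F = (1.1000, 0.5000, 3.8000)
τ = (0.2000, -0.0100, -0.0600)

velocity change Δv = (0.04400000, 0.02000000, 0.15200000)
F = m·Δv/dt = (1.1000, 0.5000, 3.8000)
ω₁ − ω₀ = (0.25062500, -0.04133333, -0.04318750)
applied torque τ = (0.2000, -0.0100, -0.0600)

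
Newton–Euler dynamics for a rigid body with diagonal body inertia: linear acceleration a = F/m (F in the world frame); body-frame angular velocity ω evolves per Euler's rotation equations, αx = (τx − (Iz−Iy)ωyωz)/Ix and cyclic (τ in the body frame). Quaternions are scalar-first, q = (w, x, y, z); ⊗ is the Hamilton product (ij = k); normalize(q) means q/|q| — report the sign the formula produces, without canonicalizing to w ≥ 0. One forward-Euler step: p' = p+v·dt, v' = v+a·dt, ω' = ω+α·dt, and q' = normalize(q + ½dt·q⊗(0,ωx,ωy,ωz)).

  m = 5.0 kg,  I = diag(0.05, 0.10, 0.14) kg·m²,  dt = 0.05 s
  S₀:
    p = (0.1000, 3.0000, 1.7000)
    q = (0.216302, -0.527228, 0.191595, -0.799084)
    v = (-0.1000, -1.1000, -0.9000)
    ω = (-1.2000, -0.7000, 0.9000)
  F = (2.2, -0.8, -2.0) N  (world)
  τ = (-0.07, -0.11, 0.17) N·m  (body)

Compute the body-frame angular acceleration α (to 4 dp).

α = (-0.8960, -2.0720, 0.9143)

gyro term ω×Iω = (-0.0252, 0.0972, 0.0420)
angular accel α = (-0.8960, -2.0720, 0.9143)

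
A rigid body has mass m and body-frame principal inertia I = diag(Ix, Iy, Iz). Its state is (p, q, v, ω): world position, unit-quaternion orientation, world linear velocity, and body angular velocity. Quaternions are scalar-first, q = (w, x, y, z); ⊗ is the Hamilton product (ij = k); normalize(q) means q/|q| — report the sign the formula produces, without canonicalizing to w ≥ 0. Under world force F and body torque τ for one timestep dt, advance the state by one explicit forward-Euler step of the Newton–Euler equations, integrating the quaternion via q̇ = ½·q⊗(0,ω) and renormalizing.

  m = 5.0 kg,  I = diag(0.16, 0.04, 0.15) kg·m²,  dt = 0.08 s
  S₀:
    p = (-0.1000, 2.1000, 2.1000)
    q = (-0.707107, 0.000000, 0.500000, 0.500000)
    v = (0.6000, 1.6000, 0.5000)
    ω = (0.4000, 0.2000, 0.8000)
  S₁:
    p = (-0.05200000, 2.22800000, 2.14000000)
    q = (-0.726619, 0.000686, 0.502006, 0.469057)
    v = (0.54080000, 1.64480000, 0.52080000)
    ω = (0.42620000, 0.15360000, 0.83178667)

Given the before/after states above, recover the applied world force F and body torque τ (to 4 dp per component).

ω₁ − ω₀ = (0.02620000, -0.04640000, 0.03178667)
precession coupling = (0.0176, 0.0032, -0.0096)
τ = I·(Δω/dt) + ω₀×(Iω₀) = (0.0700, -0.0200, 0.0500)
velocity change Δv = (-0.05920000, 0.04480000, 0.02080000)
applied force F = (-3.7000, 2.8000, 1.3000)

F = (-3.7000, 2.8000, 1.3000)
τ = (0.0700, -0.0200, 0.0500)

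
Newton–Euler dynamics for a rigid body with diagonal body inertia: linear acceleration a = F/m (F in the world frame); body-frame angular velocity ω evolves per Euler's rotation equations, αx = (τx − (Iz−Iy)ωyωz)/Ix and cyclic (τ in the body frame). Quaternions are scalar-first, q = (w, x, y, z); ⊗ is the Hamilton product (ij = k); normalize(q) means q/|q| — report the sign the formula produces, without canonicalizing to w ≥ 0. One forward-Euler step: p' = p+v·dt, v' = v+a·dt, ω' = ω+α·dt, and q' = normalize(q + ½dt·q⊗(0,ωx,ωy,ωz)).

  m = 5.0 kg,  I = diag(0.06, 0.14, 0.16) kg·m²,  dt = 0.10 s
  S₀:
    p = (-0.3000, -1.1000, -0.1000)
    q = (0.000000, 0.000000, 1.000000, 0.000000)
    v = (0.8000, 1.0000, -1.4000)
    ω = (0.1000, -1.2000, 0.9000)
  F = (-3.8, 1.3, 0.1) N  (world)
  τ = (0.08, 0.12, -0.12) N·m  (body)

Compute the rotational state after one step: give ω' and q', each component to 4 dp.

ω' = (0.2693, -1.1079, 0.8310)
q' = (0.0598, 0.0449, 0.9972, -0.0050)

angular accel α = (1.6933, 0.9214, -0.6900)
ω + α·dt = (0.2693, -1.1079, 0.8310)
Hamilton product q⊗(0,ω) = (1.2000000, 0.9000000, 0.0000000, -0.1000000)
updated quaternion q' = (0.0598, 0.0449, 0.9972, -0.0050)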